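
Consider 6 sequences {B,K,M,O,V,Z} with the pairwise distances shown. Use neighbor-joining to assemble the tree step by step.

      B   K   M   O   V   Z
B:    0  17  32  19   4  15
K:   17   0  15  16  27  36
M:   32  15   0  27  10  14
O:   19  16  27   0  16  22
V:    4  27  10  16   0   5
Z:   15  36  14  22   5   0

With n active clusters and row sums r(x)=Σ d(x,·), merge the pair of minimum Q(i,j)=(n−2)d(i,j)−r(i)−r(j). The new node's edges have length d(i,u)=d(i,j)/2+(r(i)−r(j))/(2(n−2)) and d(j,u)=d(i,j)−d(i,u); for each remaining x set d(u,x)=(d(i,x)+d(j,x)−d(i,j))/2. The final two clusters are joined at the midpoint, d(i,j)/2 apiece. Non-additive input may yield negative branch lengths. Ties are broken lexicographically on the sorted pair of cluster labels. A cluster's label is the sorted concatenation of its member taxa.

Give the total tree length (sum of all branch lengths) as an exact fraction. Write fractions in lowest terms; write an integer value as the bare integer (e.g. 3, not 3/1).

iteration 1: select K,M (d=15, Q=-149); attach at lengths (73/8, 47/8); label the merged cluster KM
  updated: d(B,KM)=17, d(KM,O)=14, d(KM,V)=11, d(KM,Z)=35/2
iteration 2: select KM,O (d=14, Q=-177/2); attach at lengths (61/12, 107/12); label the merged cluster KMO
  updated: d(B,KMO)=11, d(KMO,V)=13/2, d(KMO,Z)=51/4
iteration 3: select B,KMO (d=11, Q=-153/4); attach at lengths (87/16, 89/16); label the merged cluster BKMO
  updated: d(BKMO,V)=-1/4, d(BKMO,Z)=67/8
iteration 4: select BKMO,V (d=-1/4, Q=-105/8); attach at lengths (25/16, -29/16); label the merged cluster BKMOV
  updated: d(BKMOV,Z)=109/16
iteration 5: select BKMOV,Z (d=109/16); attach at lengths (109/32, 109/32); label the merged cluster BKMOVZ
final tree: (((B:87/16,((K:73/8,M:47/8):61/12,O:107/12):89/16):25/16,V:-29/16):109/32,Z:109/32)
total length: 745/16

745/16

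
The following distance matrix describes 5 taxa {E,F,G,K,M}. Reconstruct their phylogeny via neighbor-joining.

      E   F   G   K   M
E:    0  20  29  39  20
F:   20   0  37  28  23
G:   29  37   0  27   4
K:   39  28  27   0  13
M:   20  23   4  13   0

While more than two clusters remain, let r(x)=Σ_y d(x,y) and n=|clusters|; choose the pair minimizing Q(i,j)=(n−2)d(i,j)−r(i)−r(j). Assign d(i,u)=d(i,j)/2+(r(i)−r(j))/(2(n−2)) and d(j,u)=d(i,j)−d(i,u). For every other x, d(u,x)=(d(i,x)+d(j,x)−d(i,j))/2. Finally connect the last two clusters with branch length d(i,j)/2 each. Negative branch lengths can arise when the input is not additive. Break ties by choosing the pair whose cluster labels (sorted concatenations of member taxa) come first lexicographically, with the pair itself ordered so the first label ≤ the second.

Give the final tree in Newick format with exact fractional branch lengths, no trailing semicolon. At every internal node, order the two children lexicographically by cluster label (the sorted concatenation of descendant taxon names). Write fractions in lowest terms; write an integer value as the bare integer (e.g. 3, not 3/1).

((((E:10,F:10):83/8,K:105/8):39/8,G:67/8):-35/16,M:-35/16)

step 1: merge (E,F) at d=20, Q=-156; branch lengths E→10, F→10; new cluster EF
  updated: d(EF,G)=23, d(EF,K)=47/2, d(EF,M)=23/2
step 2: merge (EF,K) at d=47/2, Q=-149/2; branch lengths EF→83/8, K→105/8; new cluster EFK
  updated: d(EFK,G)=53/4, d(EFK,M)=1/2
step 3: merge (EFK,G) at d=53/4, Q=-71/4; branch lengths EFK→39/8, G→67/8; new cluster EFGK
  updated: d(EFGK,M)=-35/8
step 4: merge (EFGK,M) at d=-35/8; branch lengths EFGK→-35/16, M→-35/16; new cluster EFGKM
final tree: ((((E:10,F:10):83/8,K:105/8):39/8,G:67/8):-35/16,M:-35/16)
total length: 419/8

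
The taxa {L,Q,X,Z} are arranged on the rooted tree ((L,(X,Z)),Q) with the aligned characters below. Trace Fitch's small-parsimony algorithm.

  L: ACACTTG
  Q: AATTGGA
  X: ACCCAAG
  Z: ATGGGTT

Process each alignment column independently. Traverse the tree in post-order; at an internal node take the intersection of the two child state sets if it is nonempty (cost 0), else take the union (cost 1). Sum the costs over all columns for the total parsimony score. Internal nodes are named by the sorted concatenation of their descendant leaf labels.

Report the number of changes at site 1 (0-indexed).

[col 0] XZ: children X:{A}, Z:{A} ∩→ {A}; cost 0
[col 0] LXZ: children L:{A}, XZ:{A} ∩→ {A}; cost 0
[col 0] LQXZ: children LXZ:{A}, Q:{A} ∩→ {A}; cost 0
[col 1] XZ: children X:{C}, Z:{T} ∪→ {C,T}; cost 1
[col 1] LXZ: children L:{C}, XZ:{C,T} ∩→ {C}; cost 0
[col 1] LQXZ: children LXZ:{C}, Q:{A} ∪→ {A,C}; cost 1
[col 2] XZ: children X:{C}, Z:{G} ∪→ {C,G}; cost 1
[col 2] LXZ: children L:{A}, XZ:{C,G} ∪→ {A,C,G}; cost 1
[col 2] LQXZ: children LXZ:{A,C,G}, Q:{T} ∪→ {A,C,G,T}; cost 1
[col 3] XZ: children X:{C}, Z:{G} ∪→ {C,G}; cost 1
[col 3] LXZ: children L:{C}, XZ:{C,G} ∩→ {C}; cost 0
[col 3] LQXZ: children LXZ:{C}, Q:{T} ∪→ {C,T}; cost 1
[col 4] XZ: children X:{A}, Z:{G} ∪→ {A,G}; cost 1
[col 4] LXZ: children L:{T}, XZ:{A,G} ∪→ {A,G,T}; cost 1
[col 4] LQXZ: children LXZ:{A,G,T}, Q:{G} ∩→ {G}; cost 0
[col 5] XZ: children X:{A}, Z:{T} ∪→ {A,T}; cost 1
[col 5] LXZ: children L:{T}, XZ:{A,T} ∩→ {T}; cost 0
[col 5] LQXZ: children LXZ:{T}, Q:{G} ∪→ {G,T}; cost 1
[col 6] XZ: children X:{G}, Z:{T} ∪→ {G,T}; cost 1
[col 6] LXZ: children L:{G}, XZ:{G,T} ∩→ {G}; cost 0
[col 6] LQXZ: children LXZ:{G}, Q:{A} ∪→ {A,G}; cost 1
per-site changes: [0, 2, 3, 2, 2, 2, 2]; total = 13

2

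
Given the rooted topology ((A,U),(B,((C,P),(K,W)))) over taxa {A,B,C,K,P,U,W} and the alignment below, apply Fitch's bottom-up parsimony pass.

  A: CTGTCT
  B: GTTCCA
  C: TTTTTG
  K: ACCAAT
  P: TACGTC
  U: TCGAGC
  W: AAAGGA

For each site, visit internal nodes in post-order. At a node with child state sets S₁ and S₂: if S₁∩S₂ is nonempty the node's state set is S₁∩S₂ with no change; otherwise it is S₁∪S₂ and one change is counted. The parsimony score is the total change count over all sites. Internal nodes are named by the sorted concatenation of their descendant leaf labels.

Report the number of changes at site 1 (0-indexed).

4

[col 0] AU: children A:{C}, U:{T} ∪→ {C,T}; cost 1
[col 0] CP: children C:{T}, P:{T} ∩→ {T}; cost 0
[col 0] KW: children K:{A}, W:{A} ∩→ {A}; cost 0
[col 0] CKPW: children CP:{T}, KW:{A} ∪→ {A,T}; cost 1
[col 0] BCKPW: children B:{G}, CKPW:{A,T} ∪→ {A,G,T}; cost 1
[col 0] ABCKPUW: children AU:{C,T}, BCKPW:{A,G,T} ∩→ {T}; cost 0
[col 1] AU: children A:{T}, U:{C} ∪→ {C,T}; cost 1
[col 1] CP: children C:{T}, P:{A} ∪→ {A,T}; cost 1
[col 1] KW: children K:{C}, W:{A} ∪→ {A,C}; cost 1
[col 1] CKPW: children CP:{A,T}, KW:{A,C} ∩→ {A}; cost 0
[col 1] BCKPW: children B:{T}, CKPW:{A} ∪→ {A,T}; cost 1
[col 1] ABCKPUW: children AU:{C,T}, BCKPW:{A,T} ∩→ {T}; cost 0
[col 2] AU: children A:{G}, U:{G} ∩→ {G}; cost 0
[col 2] CP: children C:{T}, P:{C} ∪→ {C,T}; cost 1
[col 2] KW: children K:{C}, W:{A} ∪→ {A,C}; cost 1
[col 2] CKPW: children CP:{C,T}, KW:{A,C} ∩→ {C}; cost 0
[col 2] BCKPW: children B:{T}, CKPW:{C} ∪→ {C,T}; cost 1
[col 2] ABCKPUW: children AU:{G}, BCKPW:{C,T} ∪→ {C,G,T}; cost 1
[col 3] AU: children A:{T}, U:{A} ∪→ {A,T}; cost 1
[col 3] CP: children C:{T}, P:{G} ∪→ {G,T}; cost 1
[col 3] KW: children K:{A}, W:{G} ∪→ {A,G}; cost 1
[col 3] CKPW: children CP:{G,T}, KW:{A,G} ∩→ {G}; cost 0
[col 3] BCKPW: children B:{C}, CKPW:{G} ∪→ {C,G}; cost 1
[col 3] ABCKPUW: children AU:{A,T}, BCKPW:{C,G} ∪→ {A,C,G,T}; cost 1
[col 4] AU: children A:{C}, U:{G} ∪→ {C,G}; cost 1
[col 4] CP: children C:{T}, P:{T} ∩→ {T}; cost 0
[col 4] KW: children K:{A}, W:{G} ∪→ {A,G}; cost 1
[col 4] CKPW: children CP:{T}, KW:{A,G} ∪→ {A,G,T}; cost 1
[col 4] BCKPW: children B:{C}, CKPW:{A,G,T} ∪→ {A,C,G,T}; cost 1
[col 4] ABCKPUW: children AU:{C,G}, BCKPW:{A,C,G,T} ∩→ {C,G}; cost 0
[col 5] AU: children A:{T}, U:{C} ∪→ {C,T}; cost 1
[col 5] CP: children C:{G}, P:{C} ∪→ {C,G}; cost 1
[col 5] KW: children K:{T}, W:{A} ∪→ {A,T}; cost 1
[col 5] CKPW: children CP:{C,G}, KW:{A,T} ∪→ {A,C,G,T}; cost 1
[col 5] BCKPW: children B:{A}, CKPW:{A,C,G,T} ∩→ {A}; cost 0
[col 5] ABCKPUW: children AU:{C,T}, BCKPW:{A} ∪→ {A,C,T}; cost 1
per-site changes: [3, 4, 4, 5, 4, 5]; total = 25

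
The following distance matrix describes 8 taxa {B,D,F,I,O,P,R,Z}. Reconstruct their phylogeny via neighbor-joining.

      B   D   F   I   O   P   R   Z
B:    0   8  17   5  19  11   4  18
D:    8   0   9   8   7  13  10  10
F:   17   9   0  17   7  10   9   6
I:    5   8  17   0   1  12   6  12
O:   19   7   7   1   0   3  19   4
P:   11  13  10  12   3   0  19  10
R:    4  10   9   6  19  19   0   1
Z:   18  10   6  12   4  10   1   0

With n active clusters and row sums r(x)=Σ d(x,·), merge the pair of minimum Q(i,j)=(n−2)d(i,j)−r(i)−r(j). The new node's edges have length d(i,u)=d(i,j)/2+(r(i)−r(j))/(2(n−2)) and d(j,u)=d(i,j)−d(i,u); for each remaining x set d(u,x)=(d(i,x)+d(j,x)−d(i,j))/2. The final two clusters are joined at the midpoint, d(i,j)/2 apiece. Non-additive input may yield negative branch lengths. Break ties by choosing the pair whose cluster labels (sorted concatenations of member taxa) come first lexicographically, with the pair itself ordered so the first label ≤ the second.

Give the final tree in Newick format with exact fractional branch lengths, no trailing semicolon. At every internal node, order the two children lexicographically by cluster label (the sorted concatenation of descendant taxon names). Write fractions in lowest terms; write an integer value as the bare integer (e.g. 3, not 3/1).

((((((B:19/6,R:5/6):23/10,I:6/5):89/32,D:95/32):93/32,(O:-19/24,P:91/24):71/32):33/32,F:121/32):71/64,Z:71/64)

1. join B+R (d=4, Q=-126) ⇒ BR; edges |B|=19/6, |R|=5/6
  updated: d(BR,D)=7, d(BR,F)=11, d(BR,I)=7/2, d(BR,O)=17, d(BR,P)=13, d(BR,Z)=15/2
2. join BR+I (d=7/2, Q=-95) ⇒ BIR; edges |BR|=23/10, |I|=6/5
  updated: d(BIR,D)=23/4, d(BIR,F)=49/4, d(BIR,O)=29/4, d(BIR,P)=43/4, d(BIR,Z)=8
3. join BIR+D (d=23/4, Q=-263/4) ⇒ BDIR; edges |BIR|=89/32, |D|=95/32
  updated: d(BDIR,F)=31/4, d(BDIR,O)=17/4, d(BDIR,P)=9, d(BDIR,Z)=49/8
4. join O+P (d=3, Q=-165/4) ⇒ OP; edges |O|=-19/24, |P|=91/24
  updated: d(BDIR,OP)=41/8, d(F,OP)=7, d(OP,Z)=11/2
5. join BDIR+OP (d=41/8, Q=-211/8) ⇒ BDIOPR; edges |BDIR|=93/32, |OP|=71/32
  updated: d(BDIOPR,F)=77/16, d(BDIOPR,Z)=13/4
6. join BDIOPR+F (d=77/16, Q=-225/16) ⇒ BDFIOPR; edges |BDIOPR|=33/32, |F|=121/32
  updated: d(BDFIOPR,Z)=71/32
7. join BDFIOPR+Z (d=71/32) ⇒ BDFIOPRZ; edges |BDFIOPR|=71/64, |Z|=71/64
final tree: ((((((B:19/6,R:5/6):23/10,I:6/5):89/32,D:95/32):93/32,(O:-19/24,P:91/24):71/32):33/32,F:121/32):71/64,Z:71/64)
total length: 909/32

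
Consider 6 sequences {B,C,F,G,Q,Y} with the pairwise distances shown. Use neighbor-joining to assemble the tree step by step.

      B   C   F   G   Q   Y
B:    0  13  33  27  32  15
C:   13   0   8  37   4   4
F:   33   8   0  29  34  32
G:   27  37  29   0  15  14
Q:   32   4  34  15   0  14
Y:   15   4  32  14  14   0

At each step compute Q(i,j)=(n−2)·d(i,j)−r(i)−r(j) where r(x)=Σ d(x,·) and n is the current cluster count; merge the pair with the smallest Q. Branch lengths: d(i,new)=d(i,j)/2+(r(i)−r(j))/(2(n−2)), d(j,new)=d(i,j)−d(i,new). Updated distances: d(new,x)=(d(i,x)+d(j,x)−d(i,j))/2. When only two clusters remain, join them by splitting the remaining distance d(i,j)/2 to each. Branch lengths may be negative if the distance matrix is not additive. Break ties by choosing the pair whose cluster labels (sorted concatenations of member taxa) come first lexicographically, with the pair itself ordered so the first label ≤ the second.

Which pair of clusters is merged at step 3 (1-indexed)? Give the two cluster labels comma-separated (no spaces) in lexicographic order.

step 1: merge (C,F) at d=8, Q=-170; branch lengths C→-19/4, F→51/4; new cluster CF
  updated: d(B,CF)=19, d(CF,G)=29, d(CF,Q)=15, d(CF,Y)=14
step 2: merge (G,Q) at d=15, Q=-116; branch lengths G→9, Q→6; new cluster GQ
  updated: d(B,GQ)=22, d(CF,GQ)=29/2, d(GQ,Y)=13/2
step 3: merge (B,CF) at d=19, Q=-131/2; branch lengths B→93/8, CF→59/8; new cluster BCF
  updated: d(BCF,GQ)=35/4, d(BCF,Y)=5
step 4: merge (BCF,GQ) at d=35/4, Q=-81/4; branch lengths BCF→29/8, GQ→41/8; new cluster BCFGQ
  updated: d(BCFGQ,Y)=11/8
step 5: merge (BCFGQ,Y) at d=11/8; branch lengths BCFGQ→11/16, Y→11/16; new cluster BCFGQY
final tree: (((B:93/8,(C:-19/4,F:51/4):59/8):29/8,(G:9,Q:6):41/8):11/16,Y:11/16)
total length: 417/8

B,CF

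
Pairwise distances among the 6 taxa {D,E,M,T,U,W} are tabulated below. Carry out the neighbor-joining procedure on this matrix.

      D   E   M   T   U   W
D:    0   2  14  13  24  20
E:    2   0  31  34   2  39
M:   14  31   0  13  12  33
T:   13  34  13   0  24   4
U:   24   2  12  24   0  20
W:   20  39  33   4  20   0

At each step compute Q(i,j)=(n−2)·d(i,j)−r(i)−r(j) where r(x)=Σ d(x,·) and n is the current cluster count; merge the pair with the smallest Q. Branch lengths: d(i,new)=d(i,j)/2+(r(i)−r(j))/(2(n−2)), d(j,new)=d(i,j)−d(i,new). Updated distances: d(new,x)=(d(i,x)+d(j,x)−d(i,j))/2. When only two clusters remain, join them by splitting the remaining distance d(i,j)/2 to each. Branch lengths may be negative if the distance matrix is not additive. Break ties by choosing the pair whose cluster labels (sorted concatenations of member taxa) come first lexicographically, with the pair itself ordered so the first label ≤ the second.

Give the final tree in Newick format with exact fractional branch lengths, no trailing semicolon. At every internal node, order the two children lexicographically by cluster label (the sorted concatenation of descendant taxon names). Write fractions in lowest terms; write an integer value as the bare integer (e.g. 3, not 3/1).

(((D:23/16,(E:35/12,U:-11/12):169/16):37/16,M:143/16):193/32,(T:-3/2,W:11/2):193/32)

1. join T+W (d=4, Q=-188) ⇒ TW; edges |T|=-3/2, |W|=11/2
  updated: d(D,TW)=29/2, d(E,TW)=69/2, d(M,TW)=21, d(TW,U)=20
2. join E+U (d=2, Q=-243/2) ⇒ EU; edges |E|=35/12, |U|=-11/12
  updated: d(D,EU)=12, d(EU,M)=41/2, d(EU,TW)=105/4
3. join D+EU (d=12, Q=-301/4) ⇒ DEU; edges |D|=23/16, |EU|=169/16
  updated: d(DEU,M)=45/4, d(DEU,TW)=115/8
4. join DEU+M (d=45/4, Q=-373/8) ⇒ DEMU; edges |DEU|=37/16, |M|=143/16
  updated: d(DEMU,TW)=193/16
5. join DEMU+TW (d=193/16) ⇒ DEMTUW; edges |DEMU|=193/32, |TW|=193/32
final tree: (((D:23/16,(E:35/12,U:-11/12):169/16):37/16,M:143/16):193/32,(T:-3/2,W:11/2):193/32)
total length: 661/16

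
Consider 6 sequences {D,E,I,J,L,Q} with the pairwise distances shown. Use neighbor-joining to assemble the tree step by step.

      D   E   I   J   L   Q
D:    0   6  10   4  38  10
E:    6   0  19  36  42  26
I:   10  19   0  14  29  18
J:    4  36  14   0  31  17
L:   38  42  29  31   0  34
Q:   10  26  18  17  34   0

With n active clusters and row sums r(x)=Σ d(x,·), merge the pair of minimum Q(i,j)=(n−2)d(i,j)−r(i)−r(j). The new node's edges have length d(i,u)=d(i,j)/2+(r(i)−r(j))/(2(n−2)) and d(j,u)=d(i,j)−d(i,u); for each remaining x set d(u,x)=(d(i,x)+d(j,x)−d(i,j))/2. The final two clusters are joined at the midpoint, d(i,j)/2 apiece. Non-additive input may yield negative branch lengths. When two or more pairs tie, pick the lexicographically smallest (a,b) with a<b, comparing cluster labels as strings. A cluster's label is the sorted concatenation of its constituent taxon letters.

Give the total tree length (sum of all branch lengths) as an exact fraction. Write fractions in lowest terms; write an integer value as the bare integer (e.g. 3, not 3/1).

241/4

1. join D+E (d=6, Q=-173) ⇒ DE; edges |D|=-37/8, |E|=85/8
  updated: d(DE,I)=23/2, d(DE,J)=17, d(DE,L)=37, d(DE,Q)=15
2. join DE+Q (d=15, Q=-239/2) ⇒ DEQ; edges |DE|=83/12, |Q|=97/12
  updated: d(DEQ,I)=29/4, d(DEQ,J)=19/2, d(DEQ,L)=28
3. join DEQ+I (d=29/4, Q=-161/2) ⇒ DEIQ; edges |DEQ|=9/4, |I|=5
  updated: d(DEIQ,J)=65/8, d(DEIQ,L)=199/8
4. join DEIQ+J (d=65/8, Q=-64) ⇒ DEIJQ; edges |DEIQ|=1, |J|=57/8
  updated: d(DEIJQ,L)=191/8
5. join DEIJQ+L (d=191/8) ⇒ DEIJLQ; edges |DEIJQ|=191/16, |L|=191/16
final tree: (((((D:-37/8,E:85/8):83/12,Q:97/12):9/4,I:5):1,J:57/8):191/16,L:191/16)
total length: 241/4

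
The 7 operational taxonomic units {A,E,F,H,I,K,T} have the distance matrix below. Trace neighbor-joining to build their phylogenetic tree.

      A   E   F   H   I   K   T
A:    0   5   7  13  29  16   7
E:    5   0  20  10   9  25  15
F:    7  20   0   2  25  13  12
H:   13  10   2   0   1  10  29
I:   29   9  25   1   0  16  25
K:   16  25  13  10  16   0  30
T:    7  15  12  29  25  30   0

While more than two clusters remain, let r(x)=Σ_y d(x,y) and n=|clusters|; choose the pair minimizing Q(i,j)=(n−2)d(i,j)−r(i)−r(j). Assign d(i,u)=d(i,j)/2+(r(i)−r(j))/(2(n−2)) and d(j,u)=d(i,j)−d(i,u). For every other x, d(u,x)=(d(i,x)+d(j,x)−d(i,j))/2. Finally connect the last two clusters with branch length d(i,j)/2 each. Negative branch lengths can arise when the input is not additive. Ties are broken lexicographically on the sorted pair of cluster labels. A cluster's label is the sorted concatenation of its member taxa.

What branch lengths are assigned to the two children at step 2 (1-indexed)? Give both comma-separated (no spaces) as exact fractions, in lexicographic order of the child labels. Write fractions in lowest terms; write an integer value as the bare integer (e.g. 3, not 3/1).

step 1: merge (H,I) at d=1, Q=-165; branch lengths H→-7/2, I→9/2; new cluster HI
  updated: d(A,HI)=41/2, d(E,HI)=9, d(F,HI)=13, d(HI,K)=25/2, d(HI,T)=53/2
step 2: merge (HI,K) at d=25/2, Q=-128; branch lengths HI→35/8, K→65/8; new cluster HIK
  updated: d(A,HIK)=12, d(E,HIK)=43/4, d(F,HIK)=27/4, d(HIK,T)=22
step 3: merge (F,HIK) at d=27/4, Q=-77; branch lengths F→29/12, HIK→13/3; new cluster FHIK
  updated: d(A,FHIK)=49/8, d(E,FHIK)=12, d(FHIK,T)=109/8
step 4: merge (A,E) at d=5, Q=-321/8; branch lengths A→-31/32, E→191/32; new cluster AE
  updated: d(AE,FHIK)=105/16, d(AE,T)=17/2
step 5: merge (AE,FHIK) at d=105/16, Q=-459/16; branch lengths AE→23/32, FHIK→187/32; new cluster AEFHIK
  updated: d(AEFHIK,T)=249/32
step 6: merge (AEFHIK,T) at d=249/32; branch lengths AEFHIK→249/64, T→249/64; new cluster AEFHIKT
final tree: (((A:-31/32,E:191/32):23/32,(F:29/12,((H:-7/2,I:9/2):35/8,K:65/8):13/3):187/32):249/64,T:249/64)
total length: 1267/32

35/8,65/8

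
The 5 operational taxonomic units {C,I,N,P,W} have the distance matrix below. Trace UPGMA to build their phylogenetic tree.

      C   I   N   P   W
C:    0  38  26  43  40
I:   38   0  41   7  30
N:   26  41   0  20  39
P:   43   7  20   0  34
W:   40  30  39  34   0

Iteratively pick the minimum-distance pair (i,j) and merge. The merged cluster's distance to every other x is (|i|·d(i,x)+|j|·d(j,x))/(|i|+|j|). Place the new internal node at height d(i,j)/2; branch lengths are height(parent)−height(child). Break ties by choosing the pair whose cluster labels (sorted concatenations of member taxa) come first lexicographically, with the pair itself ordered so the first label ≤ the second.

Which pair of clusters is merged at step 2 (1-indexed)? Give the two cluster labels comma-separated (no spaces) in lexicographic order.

C,N

iteration 1: select I,P (d=7); attach at lengths (7/2, 7/2); label the merged cluster IP
  updated: d(C,IP)=81/2, d(IP,N)=61/2, d(IP,W)=32
iteration 2: select C,N (d=26); attach at lengths (13, 13); label the merged cluster CN
  updated: d(CN,IP)=71/2, d(CN,W)=79/2
iteration 3: select IP,W (d=32); attach at lengths (25/2, 16); label the merged cluster IPW
  updated: d(CN,IPW)=221/6
iteration 4: select CN,IPW (d=221/6); attach at lengths (65/12, 29/12); label the merged cluster CINPW
final tree: ((C:13,N:13):65/12,((I:7/2,P:7/2):25/2,W:16):29/12)
total length: 208/3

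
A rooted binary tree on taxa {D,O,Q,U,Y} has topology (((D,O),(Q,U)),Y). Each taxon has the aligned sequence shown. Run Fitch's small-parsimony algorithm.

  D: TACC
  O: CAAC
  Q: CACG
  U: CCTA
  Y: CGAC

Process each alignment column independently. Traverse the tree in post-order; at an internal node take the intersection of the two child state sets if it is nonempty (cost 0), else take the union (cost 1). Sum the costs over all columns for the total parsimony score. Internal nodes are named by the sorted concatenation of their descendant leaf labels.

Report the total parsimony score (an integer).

[col 0] DO: children D:{T}, O:{C} ∪→ {C,T}; cost 1
[col 0] QU: children Q:{C}, U:{C} ∩→ {C}; cost 0
[col 0] DOQU: children DO:{C,T}, QU:{C} ∩→ {C}; cost 0
[col 0] DOQUY: children DOQU:{C}, Y:{C} ∩→ {C}; cost 0
[col 1] DO: children D:{A}, O:{A} ∩→ {A}; cost 0
[col 1] QU: children Q:{A}, U:{C} ∪→ {A,C}; cost 1
[col 1] DOQU: children DO:{A}, QU:{A,C} ∩→ {A}; cost 0
[col 1] DOQUY: children DOQU:{A}, Y:{G} ∪→ {A,G}; cost 1
[col 2] DO: children D:{C}, O:{A} ∪→ {A,C}; cost 1
[col 2] QU: children Q:{C}, U:{T} ∪→ {C,T}; cost 1
[col 2] DOQU: children DO:{A,C}, QU:{C,T} ∩→ {C}; cost 0
[col 2] DOQUY: children DOQU:{C}, Y:{A} ∪→ {A,C}; cost 1
[col 3] DO: children D:{C}, O:{C} ∩→ {C}; cost 0
[col 3] QU: children Q:{G}, U:{A} ∪→ {A,G}; cost 1
[col 3] DOQU: children DO:{C}, QU:{A,G} ∪→ {A,C,G}; cost 1
[col 3] DOQUY: children DOQU:{A,C,G}, Y:{C} ∩→ {C}; cost 0
per-site changes: [1, 2, 3, 2]; total = 8

8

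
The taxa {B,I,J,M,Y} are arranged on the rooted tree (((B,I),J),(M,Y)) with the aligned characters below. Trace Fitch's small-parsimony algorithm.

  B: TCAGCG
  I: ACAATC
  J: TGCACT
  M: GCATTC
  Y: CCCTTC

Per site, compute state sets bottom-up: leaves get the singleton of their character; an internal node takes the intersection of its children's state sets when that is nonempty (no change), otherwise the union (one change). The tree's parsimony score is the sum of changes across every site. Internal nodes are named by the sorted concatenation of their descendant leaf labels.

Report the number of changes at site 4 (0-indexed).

2

site 0, node BI: B={T} ∪ I={A} → {A,T} (+1)
site 0, node BIJ: BI={A,T} ∩ J={T} → {T} (+0)
site 0, node MY: M={G} ∪ Y={C} → {C,G} (+1)
site 0, node BIJMY: BIJ={T} ∪ MY={C,G} → {C,G,T} (+1)
site 1, node BI: B={C} ∩ I={C} → {C} (+0)
site 1, node BIJ: BI={C} ∪ J={G} → {C,G} (+1)
site 1, node MY: M={C} ∩ Y={C} → {C} (+0)
site 1, node BIJMY: BIJ={C,G} ∩ MY={C} → {C} (+0)
site 2, node BI: B={A} ∩ I={A} → {A} (+0)
site 2, node BIJ: BI={A} ∪ J={C} → {A,C} (+1)
site 2, node MY: M={A} ∪ Y={C} → {A,C} (+1)
site 2, node BIJMY: BIJ={A,C} ∩ MY={A,C} → {A,C} (+0)
site 3, node BI: B={G} ∪ I={A} → {A,G} (+1)
site 3, node BIJ: BI={A,G} ∩ J={A} → {A} (+0)
site 3, node MY: M={T} ∩ Y={T} → {T} (+0)
site 3, node BIJMY: BIJ={A} ∪ MY={T} → {A,T} (+1)
site 4, node BI: B={C} ∪ I={T} → {C,T} (+1)
site 4, node BIJ: BI={C,T} ∩ J={C} → {C} (+0)
site 4, node MY: M={T} ∩ Y={T} → {T} (+0)
site 4, node BIJMY: BIJ={C} ∪ MY={T} → {C,T} (+1)
site 5, node BI: B={G} ∪ I={C} → {C,G} (+1)
site 5, node BIJ: BI={C,G} ∪ J={T} → {C,G,T} (+1)
site 5, node MY: M={C} ∩ Y={C} → {C} (+0)
site 5, node BIJMY: BIJ={C,G,T} ∩ MY={C} → {C} (+0)
per-site changes: [3, 1, 2, 2, 2, 2]; total = 12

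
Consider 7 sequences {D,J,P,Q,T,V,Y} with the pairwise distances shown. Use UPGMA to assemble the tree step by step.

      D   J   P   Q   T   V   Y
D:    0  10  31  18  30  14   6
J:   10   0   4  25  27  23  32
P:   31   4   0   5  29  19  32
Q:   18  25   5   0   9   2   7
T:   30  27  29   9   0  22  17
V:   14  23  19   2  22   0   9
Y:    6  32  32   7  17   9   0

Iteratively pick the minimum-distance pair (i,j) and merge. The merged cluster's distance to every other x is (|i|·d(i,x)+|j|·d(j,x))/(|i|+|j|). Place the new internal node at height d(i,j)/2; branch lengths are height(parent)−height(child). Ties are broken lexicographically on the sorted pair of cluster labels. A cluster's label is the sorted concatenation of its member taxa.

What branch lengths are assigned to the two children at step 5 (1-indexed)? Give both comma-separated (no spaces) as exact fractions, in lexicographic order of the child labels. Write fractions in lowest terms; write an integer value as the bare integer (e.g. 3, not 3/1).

15/4,39/4

iteration 1: select Q,V (d=2); attach at lengths (1, 1); label the merged cluster QV
  updated: d(D,QV)=16, d(J,QV)=24, d(P,QV)=12, d(QV,T)=31/2, d(QV,Y)=8
iteration 2: select J,P (d=4); attach at lengths (2, 2); label the merged cluster JP
  updated: d(D,JP)=41/2, d(JP,QV)=18, d(JP,T)=28, d(JP,Y)=32
iteration 3: select D,Y (d=6); attach at lengths (3, 3); label the merged cluster DY
  updated: d(DY,JP)=105/4, d(DY,QV)=12, d(DY,T)=47/2
iteration 4: select DY,QV (d=12); attach at lengths (3, 5); label the merged cluster DQVY
  updated: d(DQVY,JP)=177/8, d(DQVY,T)=39/2
iteration 5: select DQVY,T (d=39/2); attach at lengths (15/4, 39/4); label the merged cluster DQTVY
  updated: d(DQTVY,JP)=233/10
iteration 6: select DQTVY,JP (d=233/10); attach at lengths (19/10, 193/20); label the merged cluster DJPQTVY
final tree: ((((D:3,Y:3):3,(Q:1,V:1):5):15/4,T:39/4):19/10,(J:2,P:2):193/20)
total length: 901/20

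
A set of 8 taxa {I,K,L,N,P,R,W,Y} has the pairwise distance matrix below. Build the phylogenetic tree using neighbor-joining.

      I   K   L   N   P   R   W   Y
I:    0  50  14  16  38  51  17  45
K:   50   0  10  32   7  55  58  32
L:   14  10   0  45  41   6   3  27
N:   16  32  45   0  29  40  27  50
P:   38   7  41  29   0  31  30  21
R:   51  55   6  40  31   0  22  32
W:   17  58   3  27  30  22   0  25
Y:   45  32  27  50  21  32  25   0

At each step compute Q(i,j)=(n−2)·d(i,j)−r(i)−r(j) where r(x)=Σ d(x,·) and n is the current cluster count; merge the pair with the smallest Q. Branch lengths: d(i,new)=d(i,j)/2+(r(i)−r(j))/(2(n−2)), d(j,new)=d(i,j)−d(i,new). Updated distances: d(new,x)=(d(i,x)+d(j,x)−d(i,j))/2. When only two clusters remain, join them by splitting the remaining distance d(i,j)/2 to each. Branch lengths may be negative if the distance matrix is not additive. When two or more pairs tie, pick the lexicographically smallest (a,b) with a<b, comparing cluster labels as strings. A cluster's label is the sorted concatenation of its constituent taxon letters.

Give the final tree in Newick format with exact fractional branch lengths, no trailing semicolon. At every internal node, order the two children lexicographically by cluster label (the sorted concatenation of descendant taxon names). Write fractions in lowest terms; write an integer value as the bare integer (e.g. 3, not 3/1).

1. join K+P (d=7, Q=-399) ⇒ KP; edges |K|=89/12, |P|=-5/12
  updated: d(I,KP)=81/2, d(KP,L)=22, d(KP,N)=27, d(KP,R)=79/2, d(KP,W)=81/2, d(KP,Y)=23
2. join I+N (d=16, Q=-617/2) ⇒ IN; edges |I|=117/20, |N|=203/20
  updated: d(IN,KP)=103/4, d(IN,L)=43/2, d(IN,R)=75/2, d(IN,W)=14, d(IN,Y)=79/2
3. join KP+Y (d=23, Q=-821/4) ⇒ KPY; edges |KP|=385/32, |Y|=351/32
  updated: d(IN,KPY)=169/8, d(KPY,L)=13, d(KPY,R)=97/4, d(KPY,W)=85/4
4. join L+R (d=6, Q=-461/4) ⇒ LR; edges |L|=-113/24, |R|=257/24
  updated: d(IN,LR)=53/2, d(KPY,LR)=125/8, d(LR,W)=19/2
5. join IN+W (d=14, Q=-627/8) ⇒ INW; edges |IN|=359/32, |W|=89/32
  updated: d(INW,KPY)=227/16, d(INW,LR)=11
6. join INW+KPY (d=227/16, Q=-653/16) ⇒ IKNPWY; edges |INW|=153/32, |KPY|=301/32
  updated: d(IKNPWY,LR)=199/32
7. join IKNPWY+LR (d=199/32) ⇒ IKLNPRWY; edges |IKNPWY|=199/64, |LR|=199/64
final tree: ((((I:117/20,N:203/20):359/32,W:89/32):153/32,((K:89/12,P:-5/12):385/32,Y:351/32):301/32):199/64,(L:-113/24,R:257/24):199/64)
total length: 2765/32

((((I:117/20,N:203/20):359/32,W:89/32):153/32,((K:89/12,P:-5/12):385/32,Y:351/32):301/32):199/64,(L:-113/24,R:257/24):199/64)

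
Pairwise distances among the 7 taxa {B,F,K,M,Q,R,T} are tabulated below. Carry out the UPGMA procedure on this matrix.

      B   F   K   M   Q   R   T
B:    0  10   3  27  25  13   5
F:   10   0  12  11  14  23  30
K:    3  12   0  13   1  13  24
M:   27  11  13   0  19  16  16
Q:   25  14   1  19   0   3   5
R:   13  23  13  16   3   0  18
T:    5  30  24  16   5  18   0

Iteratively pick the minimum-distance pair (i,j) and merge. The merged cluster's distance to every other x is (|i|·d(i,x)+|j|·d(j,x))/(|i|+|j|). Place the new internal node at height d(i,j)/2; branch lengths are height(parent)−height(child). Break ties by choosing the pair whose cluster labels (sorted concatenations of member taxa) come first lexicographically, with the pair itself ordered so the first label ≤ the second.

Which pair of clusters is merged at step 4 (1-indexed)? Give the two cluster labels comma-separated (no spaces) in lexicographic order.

F,M

1. join K+Q (d=1) ⇒ KQ; edges |K|=1/2, |Q|=1/2
  updated: d(B,KQ)=14, d(F,KQ)=13, d(KQ,M)=16, d(KQ,R)=8, d(KQ,T)=29/2
2. join B+T (d=5) ⇒ BT; edges |B|=5/2, |T|=5/2
  updated: d(BT,F)=20, d(BT,KQ)=57/4, d(BT,M)=43/2, d(BT,R)=31/2
3. join KQ+R (d=8) ⇒ KQR; edges |KQ|=7/2, |R|=4
  updated: d(BT,KQR)=44/3, d(F,KQR)=49/3, d(KQR,M)=16
4. join F+M (d=11) ⇒ FM; edges |F|=11/2, |M|=11/2
  updated: d(BT,FM)=83/4, d(FM,KQR)=97/6
5. join BT+KQR (d=44/3) ⇒ BKQRT; edges |BT|=29/6, |KQR|=10/3
  updated: d(BKQRT,FM)=18
6. join BKQRT+FM (d=18) ⇒ BFKMQRT; edges |BKQRT|=5/3, |FM|=7/2
final tree: (((B:5/2,T:5/2):29/6,((K:1/2,Q:1/2):7/2,R:4):10/3):5/3,(F:11/2,M:11/2):7/2)
total length: 227/6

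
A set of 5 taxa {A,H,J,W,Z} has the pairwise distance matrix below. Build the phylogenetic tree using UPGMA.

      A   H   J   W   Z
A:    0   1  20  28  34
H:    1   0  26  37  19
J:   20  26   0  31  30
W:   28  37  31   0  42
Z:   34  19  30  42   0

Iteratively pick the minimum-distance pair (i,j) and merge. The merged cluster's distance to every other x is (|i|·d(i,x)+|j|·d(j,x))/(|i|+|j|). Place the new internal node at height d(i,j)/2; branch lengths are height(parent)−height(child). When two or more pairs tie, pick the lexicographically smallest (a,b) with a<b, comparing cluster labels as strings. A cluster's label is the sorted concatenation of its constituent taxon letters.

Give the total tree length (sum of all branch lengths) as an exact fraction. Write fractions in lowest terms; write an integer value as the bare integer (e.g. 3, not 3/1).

step 1: merge (A,H) at d=1; branch lengths A→1/2, H→1/2; new cluster AH
  updated: d(AH,J)=23, d(AH,W)=65/2, d(AH,Z)=53/2
step 2: merge (AH,J) at d=23; branch lengths AH→11, J→23/2; new cluster AHJ
  updated: d(AHJ,W)=32, d(AHJ,Z)=83/3
step 3: merge (AHJ,Z) at d=83/3; branch lengths AHJ→7/3, Z→83/6; new cluster AHJZ
  updated: d(AHJZ,W)=69/2
step 4: merge (AHJZ,W) at d=69/2; branch lengths AHJZ→41/12, W→69/4; new cluster AHJWZ
final tree: ((((A:1/2,H:1/2):11,J:23/2):7/3,Z:83/6):41/12,W:69/4)
total length: 181/3

181/3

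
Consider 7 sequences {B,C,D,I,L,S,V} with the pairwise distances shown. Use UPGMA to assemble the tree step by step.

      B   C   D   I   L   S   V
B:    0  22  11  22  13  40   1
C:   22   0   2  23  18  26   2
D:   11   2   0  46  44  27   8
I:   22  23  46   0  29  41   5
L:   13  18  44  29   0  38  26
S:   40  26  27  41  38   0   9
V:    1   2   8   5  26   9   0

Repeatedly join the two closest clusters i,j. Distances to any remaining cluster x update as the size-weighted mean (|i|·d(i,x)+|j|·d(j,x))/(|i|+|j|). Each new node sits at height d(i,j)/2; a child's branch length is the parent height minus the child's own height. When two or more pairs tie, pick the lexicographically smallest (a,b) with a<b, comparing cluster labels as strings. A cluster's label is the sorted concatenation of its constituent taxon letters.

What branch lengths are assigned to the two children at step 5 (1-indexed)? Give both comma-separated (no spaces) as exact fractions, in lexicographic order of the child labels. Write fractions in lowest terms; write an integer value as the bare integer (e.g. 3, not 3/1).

1. join B+V (d=1) ⇒ BV; edges |B|=1/2, |V|=1/2
  updated: d(BV,C)=12, d(BV,D)=19/2, d(BV,I)=27/2, d(BV,L)=39/2, d(BV,S)=49/2
2. join C+D (d=2) ⇒ CD; edges |C|=1, |D|=1
  updated: d(BV,CD)=43/4, d(CD,I)=69/2, d(CD,L)=31, d(CD,S)=53/2
3. join BV+CD (d=43/4) ⇒ BCDV; edges |BV|=39/8, |CD|=35/8
  updated: d(BCDV,I)=24, d(BCDV,L)=101/4, d(BCDV,S)=51/2
4. join BCDV+I (d=24) ⇒ BCDIV; edges |BCDV|=53/8, |I|=12
  updated: d(BCDIV,L)=26, d(BCDIV,S)=143/5
5. join BCDIV+L (d=26) ⇒ BCDILV; edges |BCDIV|=1, |L|=13
  updated: d(BCDILV,S)=181/6
6. join BCDILV+S (d=181/6) ⇒ BCDILSV; edges |BCDILV|=25/12, |S|=181/12
final tree: (((((B:1/2,V:1/2):39/8,(C:1,D:1):35/8):53/8,I:12):1,L:13):25/12,S:181/12)
total length: 1489/24

1,13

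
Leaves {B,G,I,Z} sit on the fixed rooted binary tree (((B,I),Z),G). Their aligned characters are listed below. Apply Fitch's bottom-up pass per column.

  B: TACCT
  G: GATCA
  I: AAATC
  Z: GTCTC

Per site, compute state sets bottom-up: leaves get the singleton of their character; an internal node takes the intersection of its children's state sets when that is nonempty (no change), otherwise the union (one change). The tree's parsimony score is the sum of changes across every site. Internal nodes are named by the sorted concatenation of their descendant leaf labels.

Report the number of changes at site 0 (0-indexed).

[col 0] BI: children B:{T}, I:{A} ∪→ {A,T}; cost 1
[col 0] BIZ: children BI:{A,T}, Z:{G} ∪→ {A,G,T}; cost 1
[col 0] BGIZ: children BIZ:{A,G,T}, G:{G} ∩→ {G}; cost 0
[col 1] BI: children B:{A}, I:{A} ∩→ {A}; cost 0
[col 1] BIZ: children BI:{A}, Z:{T} ∪→ {A,T}; cost 1
[col 1] BGIZ: children BIZ:{A,T}, G:{A} ∩→ {A}; cost 0
[col 2] BI: children B:{C}, I:{A} ∪→ {A,C}; cost 1
[col 2] BIZ: children BI:{A,C}, Z:{C} ∩→ {C}; cost 0
[col 2] BGIZ: children BIZ:{C}, G:{T} ∪→ {C,T}; cost 1
[col 3] BI: children B:{C}, I:{T} ∪→ {C,T}; cost 1
[col 3] BIZ: children BI:{C,T}, Z:{T} ∩→ {T}; cost 0
[col 3] BGIZ: children BIZ:{T}, G:{C} ∪→ {C,T}; cost 1
[col 4] BI: children B:{T}, I:{C} ∪→ {C,T}; cost 1
[col 4] BIZ: children BI:{C,T}, Z:{C} ∩→ {C}; cost 0
[col 4] BGIZ: children BIZ:{C}, G:{A} ∪→ {A,C}; cost 1
per-site changes: [2, 1, 2, 2, 2]; total = 9

2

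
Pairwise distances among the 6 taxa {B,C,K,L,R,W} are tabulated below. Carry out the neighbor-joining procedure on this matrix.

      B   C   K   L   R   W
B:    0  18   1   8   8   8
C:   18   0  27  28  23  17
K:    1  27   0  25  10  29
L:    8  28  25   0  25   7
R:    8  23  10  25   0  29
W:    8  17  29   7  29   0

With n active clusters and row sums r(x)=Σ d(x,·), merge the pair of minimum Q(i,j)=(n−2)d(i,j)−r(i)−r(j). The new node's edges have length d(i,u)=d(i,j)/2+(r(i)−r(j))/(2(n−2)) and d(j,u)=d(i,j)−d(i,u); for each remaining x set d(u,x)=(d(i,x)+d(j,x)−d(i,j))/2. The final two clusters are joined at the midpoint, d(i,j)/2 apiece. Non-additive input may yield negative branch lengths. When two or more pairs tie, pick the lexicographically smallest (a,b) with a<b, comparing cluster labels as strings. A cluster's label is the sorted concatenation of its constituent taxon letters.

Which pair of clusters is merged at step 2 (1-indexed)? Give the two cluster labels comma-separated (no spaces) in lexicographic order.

C,LW

iteration 1: select L,W (d=7, Q=-155); attach at lengths (31/8, 25/8); label the merged cluster LW
  updated: d(B,LW)=9/2, d(C,LW)=19, d(K,LW)=47/2, d(LW,R)=47/2
iteration 2: select C,LW (d=19, Q=-201/2); attach at lengths (49/4, 27/4); label the merged cluster CLW
  updated: d(B,CLW)=7/4, d(CLW,K)=63/4, d(CLW,R)=55/4
iteration 3: select B,CLW (d=7/4, Q=-77/2); attach at lengths (-17/4, 6); label the merged cluster BCLW
  updated: d(BCLW,K)=15/2, d(BCLW,R)=10
iteration 4: select BCLW,K (d=15/2, Q=-55/2); attach at lengths (15/4, 15/4); label the merged cluster BCKLW
  updated: d(BCKLW,R)=25/4
iteration 5: select BCKLW,R (d=25/4); attach at lengths (25/8, 25/8); label the merged cluster BCKLRW
final tree: (((B:-17/4,(C:49/4,(L:31/8,W:25/8):27/4):6):15/4,K:15/4):25/8,R:25/8)
total length: 83/2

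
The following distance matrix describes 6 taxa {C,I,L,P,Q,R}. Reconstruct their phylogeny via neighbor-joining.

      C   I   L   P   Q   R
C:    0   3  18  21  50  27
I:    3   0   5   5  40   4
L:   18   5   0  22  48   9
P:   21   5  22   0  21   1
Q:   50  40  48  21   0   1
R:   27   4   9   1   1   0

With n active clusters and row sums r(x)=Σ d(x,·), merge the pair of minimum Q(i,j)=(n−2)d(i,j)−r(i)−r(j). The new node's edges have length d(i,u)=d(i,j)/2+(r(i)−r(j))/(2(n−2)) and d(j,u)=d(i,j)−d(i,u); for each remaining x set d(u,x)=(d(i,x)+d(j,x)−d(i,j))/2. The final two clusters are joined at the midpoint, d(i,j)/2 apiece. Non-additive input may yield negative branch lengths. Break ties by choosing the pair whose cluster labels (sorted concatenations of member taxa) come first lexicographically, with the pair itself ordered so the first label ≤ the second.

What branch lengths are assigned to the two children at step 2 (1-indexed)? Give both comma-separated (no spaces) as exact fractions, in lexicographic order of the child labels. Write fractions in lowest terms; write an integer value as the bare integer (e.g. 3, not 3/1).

-4/3,71/6

1. join Q+R (d=1, Q=-198) ⇒ QR; edges |Q|=61/4, |R|=-57/4
  updated: d(C,QR)=38, d(I,QR)=43/2, d(L,QR)=28, d(P,QR)=21/2
2. join P+QR (d=21/2, Q=-125) ⇒ PQR; edges |P|=-4/3, |QR|=71/6
  updated: d(C,PQR)=97/4, d(I,PQR)=8, d(L,PQR)=79/4
3. join C+I (d=3, Q=-221/4) ⇒ CI; edges |C|=141/16, |I|=-93/16
  updated: d(CI,L)=10, d(CI,PQR)=117/8
4. join CI+L (d=10, Q=-355/8) ⇒ CIL; edges |CI|=39/16, |L|=121/16
  updated: d(CIL,PQR)=195/16
5. join CIL+PQR (d=195/16) ⇒ CILPQR; edges |CIL|=195/32, |PQR|=195/32
final tree: (((C:141/16,I:-93/16):39/16,L:121/16):195/32,(P:-4/3,(Q:61/4,R:-57/4):71/6):195/32)
total length: 587/16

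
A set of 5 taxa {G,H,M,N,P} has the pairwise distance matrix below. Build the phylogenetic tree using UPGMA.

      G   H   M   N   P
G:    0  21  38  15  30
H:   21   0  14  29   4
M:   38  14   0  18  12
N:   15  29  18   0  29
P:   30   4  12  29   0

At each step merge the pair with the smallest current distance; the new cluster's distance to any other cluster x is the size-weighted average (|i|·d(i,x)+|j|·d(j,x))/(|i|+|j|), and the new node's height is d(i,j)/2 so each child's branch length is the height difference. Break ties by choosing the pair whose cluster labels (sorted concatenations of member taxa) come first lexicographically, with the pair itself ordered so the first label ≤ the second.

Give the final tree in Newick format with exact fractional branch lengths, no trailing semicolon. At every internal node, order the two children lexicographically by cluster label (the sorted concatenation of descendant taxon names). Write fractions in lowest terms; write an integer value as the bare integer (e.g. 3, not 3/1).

((G:15/2,N:15/2):25/4,((H:2,P:2):9/2,M:13/2):29/4)

1. join H+P (d=4) ⇒ HP; edges |H|=2, |P|=2
  updated: d(G,HP)=51/2, d(HP,M)=13, d(HP,N)=29
2. join HP+M (d=13) ⇒ HMP; edges |HP|=9/2, |M|=13/2
  updated: d(G,HMP)=89/3, d(HMP,N)=76/3
3. join G+N (d=15) ⇒ GN; edges |G|=15/2, |N|=15/2
  updated: d(GN,HMP)=55/2
4. join GN+HMP (d=55/2) ⇒ GHMNP; edges |GN|=25/4, |HMP|=29/4
final tree: ((G:15/2,N:15/2):25/4,((H:2,P:2):9/2,M:13/2):29/4)
total length: 87/2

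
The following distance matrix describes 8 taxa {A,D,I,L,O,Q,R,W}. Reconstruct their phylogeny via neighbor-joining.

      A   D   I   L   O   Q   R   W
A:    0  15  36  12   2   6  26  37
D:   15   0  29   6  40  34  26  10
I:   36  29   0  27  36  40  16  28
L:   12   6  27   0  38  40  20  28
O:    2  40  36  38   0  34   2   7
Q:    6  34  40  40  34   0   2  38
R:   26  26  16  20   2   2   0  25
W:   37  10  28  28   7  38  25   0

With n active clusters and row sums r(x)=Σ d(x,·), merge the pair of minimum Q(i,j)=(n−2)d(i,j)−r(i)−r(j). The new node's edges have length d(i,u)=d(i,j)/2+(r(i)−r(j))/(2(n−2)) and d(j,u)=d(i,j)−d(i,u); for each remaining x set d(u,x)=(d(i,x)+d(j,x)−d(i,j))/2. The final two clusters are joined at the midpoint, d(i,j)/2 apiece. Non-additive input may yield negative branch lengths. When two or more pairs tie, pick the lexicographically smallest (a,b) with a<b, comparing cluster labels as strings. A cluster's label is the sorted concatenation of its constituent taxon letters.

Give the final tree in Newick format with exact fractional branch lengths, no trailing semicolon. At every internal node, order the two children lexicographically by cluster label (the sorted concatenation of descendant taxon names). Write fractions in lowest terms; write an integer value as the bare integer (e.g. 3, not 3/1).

(((((A:-13/10,O:33/10):51/8,(Q:89/12,R:-65/12):69/8):231/32,I:521/32):71/32,(D:13/24,L:131/24):219/32):293/64,W:293/64)

iteration 1: select Q,R (d=2, Q=-299); attach at lengths (89/12, -65/12); label the merged cluster QR
  updated: d(A,QR)=15, d(D,QR)=29, d(I,QR)=27, d(L,QR)=29, d(O,QR)=17, d(QR,W)=61/2
iteration 2: select A,O (d=2, Q=-247); attach at lengths (-13/10, 33/10); label the merged cluster AO
  updated: d(AO,D)=53/2, d(AO,I)=35, d(AO,L)=24, d(AO,QR)=15, d(AO,W)=21
iteration 3: select AO,QR (d=15, Q=-192); attach at lengths (51/8, 69/8); label the merged cluster AOQR
  updated: d(AOQR,D)=81/4, d(AOQR,I)=47/2, d(AOQR,L)=19, d(AOQR,W)=73/4
iteration 4: select D,L (d=6, Q=-509/4); attach at lengths (13/24, 131/24); label the merged cluster DL
  updated: d(AOQR,DL)=133/8, d(DL,I)=25, d(DL,W)=16
iteration 5: select AOQR,I (d=47/2, Q=-703/8); attach at lengths (231/32, 521/32); label the merged cluster AIOQR
  updated: d(AIOQR,DL)=145/16, d(AIOQR,W)=91/8
iteration 6: select AIOQR,DL (d=145/16, Q=-583/16); attach at lengths (71/32, 219/32); label the merged cluster ADILOQR
  updated: d(ADILOQR,W)=293/32
iteration 7: select ADILOQR,W (d=293/32); attach at lengths (293/64, 293/64); label the merged cluster ADILOQRW
final tree: (((((A:-13/10,O:33/10):51/8,(Q:89/12,R:-65/12):69/8):231/32,I:521/32):71/32,(D:13/24,L:131/24):219/32):293/64,W:293/64)
total length: 2135/32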